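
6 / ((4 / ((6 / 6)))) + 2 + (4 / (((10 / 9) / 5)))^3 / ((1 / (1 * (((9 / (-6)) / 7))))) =-17447 / 14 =-1246.21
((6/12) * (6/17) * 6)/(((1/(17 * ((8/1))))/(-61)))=-8784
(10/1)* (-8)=-80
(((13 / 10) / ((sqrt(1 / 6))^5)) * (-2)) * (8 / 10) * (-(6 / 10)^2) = 16848 * sqrt(6) / 625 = 66.03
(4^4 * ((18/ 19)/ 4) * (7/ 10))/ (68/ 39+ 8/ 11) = 432432/ 25175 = 17.18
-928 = -928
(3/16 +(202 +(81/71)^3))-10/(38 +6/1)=12815480111/62992336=203.45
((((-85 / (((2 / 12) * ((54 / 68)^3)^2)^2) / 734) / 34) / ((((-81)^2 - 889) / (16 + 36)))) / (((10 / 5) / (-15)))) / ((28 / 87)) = 1405750933987967340800 / 3375129885398709086061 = 0.42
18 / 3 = 6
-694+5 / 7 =-4853 / 7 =-693.29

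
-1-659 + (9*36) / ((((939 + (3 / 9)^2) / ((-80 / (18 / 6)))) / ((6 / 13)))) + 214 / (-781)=-14256144946 / 21453289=-664.52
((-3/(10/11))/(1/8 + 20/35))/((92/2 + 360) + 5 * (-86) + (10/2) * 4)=1.18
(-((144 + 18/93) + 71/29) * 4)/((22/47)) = -12392114/9889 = -1253.12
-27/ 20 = -1.35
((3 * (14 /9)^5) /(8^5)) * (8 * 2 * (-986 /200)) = -8285851 /125971200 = -0.07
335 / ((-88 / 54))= -9045 / 44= -205.57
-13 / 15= -0.87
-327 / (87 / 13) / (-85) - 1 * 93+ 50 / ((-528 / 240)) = -3122358 / 27115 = -115.15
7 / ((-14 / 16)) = -8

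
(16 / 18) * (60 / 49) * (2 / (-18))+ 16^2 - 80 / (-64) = 1360727 / 5292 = 257.13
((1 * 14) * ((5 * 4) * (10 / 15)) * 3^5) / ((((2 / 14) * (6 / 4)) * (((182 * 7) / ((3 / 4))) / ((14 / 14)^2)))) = 1620 / 13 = 124.62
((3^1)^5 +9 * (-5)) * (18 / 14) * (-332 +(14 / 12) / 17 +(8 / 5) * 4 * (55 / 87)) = -41150835 / 493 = -83470.25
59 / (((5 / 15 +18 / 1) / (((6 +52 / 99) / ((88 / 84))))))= 20.04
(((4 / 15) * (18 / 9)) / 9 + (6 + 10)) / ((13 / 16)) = 34688 / 1755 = 19.77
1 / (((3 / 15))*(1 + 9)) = 1 / 2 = 0.50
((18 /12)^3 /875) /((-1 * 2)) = -27 /14000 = -0.00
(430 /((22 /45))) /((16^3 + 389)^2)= 43 /983411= 0.00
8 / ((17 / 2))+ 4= 84 / 17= 4.94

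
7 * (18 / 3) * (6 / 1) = 252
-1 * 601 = -601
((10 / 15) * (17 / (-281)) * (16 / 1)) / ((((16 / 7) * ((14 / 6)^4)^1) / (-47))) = 43146 / 96383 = 0.45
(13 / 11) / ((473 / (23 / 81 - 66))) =-69199 / 421443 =-0.16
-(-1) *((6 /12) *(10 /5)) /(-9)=-1 /9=-0.11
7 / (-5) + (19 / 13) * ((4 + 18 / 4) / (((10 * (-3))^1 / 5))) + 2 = -1147 / 780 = -1.47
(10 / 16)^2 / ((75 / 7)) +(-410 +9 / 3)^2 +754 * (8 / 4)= 32094151 / 192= 167157.04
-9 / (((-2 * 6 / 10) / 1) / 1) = 15 / 2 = 7.50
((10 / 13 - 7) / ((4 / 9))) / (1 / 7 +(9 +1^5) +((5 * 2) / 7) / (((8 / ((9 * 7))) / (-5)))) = 0.30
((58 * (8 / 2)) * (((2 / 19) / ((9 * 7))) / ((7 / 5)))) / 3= 2320 / 25137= 0.09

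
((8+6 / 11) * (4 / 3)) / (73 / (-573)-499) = -8977 / 393250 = -0.02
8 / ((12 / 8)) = 16 / 3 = 5.33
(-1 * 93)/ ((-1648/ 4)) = 93/ 412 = 0.23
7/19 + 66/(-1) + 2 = -1209/19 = -63.63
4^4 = 256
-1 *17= -17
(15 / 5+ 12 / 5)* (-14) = -378 / 5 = -75.60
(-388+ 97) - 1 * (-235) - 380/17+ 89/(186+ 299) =-644507/8245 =-78.17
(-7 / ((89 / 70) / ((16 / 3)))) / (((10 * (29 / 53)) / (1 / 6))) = -20776 / 23229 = -0.89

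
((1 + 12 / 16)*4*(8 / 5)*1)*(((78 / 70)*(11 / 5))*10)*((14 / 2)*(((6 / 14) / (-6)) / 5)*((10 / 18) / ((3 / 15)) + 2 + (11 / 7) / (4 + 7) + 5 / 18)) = -74932 / 525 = -142.73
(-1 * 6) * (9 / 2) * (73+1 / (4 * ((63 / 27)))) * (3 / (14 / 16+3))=-331614 / 217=-1528.18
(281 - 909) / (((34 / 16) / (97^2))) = -47270816 / 17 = -2780636.24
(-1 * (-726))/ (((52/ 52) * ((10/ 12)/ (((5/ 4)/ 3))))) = 363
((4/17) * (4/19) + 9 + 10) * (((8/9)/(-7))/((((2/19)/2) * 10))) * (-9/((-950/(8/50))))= -7032/1009375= -0.01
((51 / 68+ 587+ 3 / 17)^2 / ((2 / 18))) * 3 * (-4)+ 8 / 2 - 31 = -43154683119 / 1156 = -37331040.76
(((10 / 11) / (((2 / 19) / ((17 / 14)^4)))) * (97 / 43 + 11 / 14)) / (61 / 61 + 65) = 14528060345 / 16789789632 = 0.87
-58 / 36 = -1.61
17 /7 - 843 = -5884 /7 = -840.57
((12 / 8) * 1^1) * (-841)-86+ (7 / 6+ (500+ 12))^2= 9431731 / 36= 261992.53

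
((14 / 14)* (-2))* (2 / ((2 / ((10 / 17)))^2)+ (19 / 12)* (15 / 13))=-4.00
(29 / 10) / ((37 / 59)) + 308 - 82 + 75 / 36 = 516611 / 2220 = 232.71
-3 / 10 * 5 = -3 / 2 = -1.50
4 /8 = 1 /2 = 0.50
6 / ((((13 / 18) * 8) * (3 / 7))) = 63 / 26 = 2.42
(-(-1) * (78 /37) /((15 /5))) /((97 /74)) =52 /97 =0.54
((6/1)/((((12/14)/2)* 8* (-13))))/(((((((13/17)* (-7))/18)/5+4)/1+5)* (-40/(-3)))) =-3213/2845232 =-0.00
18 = 18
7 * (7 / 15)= 49 / 15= 3.27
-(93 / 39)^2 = -961 / 169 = -5.69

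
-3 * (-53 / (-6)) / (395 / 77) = -4081 / 790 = -5.17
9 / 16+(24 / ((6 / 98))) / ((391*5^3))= 446147 / 782000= 0.57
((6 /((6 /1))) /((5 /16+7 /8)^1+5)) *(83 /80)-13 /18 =-61 /110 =-0.55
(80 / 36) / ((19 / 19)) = 20 / 9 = 2.22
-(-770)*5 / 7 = 550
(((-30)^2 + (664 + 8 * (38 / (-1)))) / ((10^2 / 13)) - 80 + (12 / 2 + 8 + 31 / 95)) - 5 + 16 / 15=5369 / 57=94.19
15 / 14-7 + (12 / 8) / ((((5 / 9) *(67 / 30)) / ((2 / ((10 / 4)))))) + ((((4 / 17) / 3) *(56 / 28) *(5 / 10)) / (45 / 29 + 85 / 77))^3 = -16091261092362613727 / 3243302521981845750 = -4.96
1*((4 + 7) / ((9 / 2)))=22 / 9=2.44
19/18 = 1.06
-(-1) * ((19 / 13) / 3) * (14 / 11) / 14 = 19 / 429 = 0.04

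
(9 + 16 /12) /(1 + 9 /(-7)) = -217 /6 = -36.17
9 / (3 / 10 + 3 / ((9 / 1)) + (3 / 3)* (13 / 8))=1080 / 271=3.99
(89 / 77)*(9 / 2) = 801 / 154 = 5.20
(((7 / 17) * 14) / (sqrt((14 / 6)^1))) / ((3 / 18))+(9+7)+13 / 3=61 / 3+84 * sqrt(21) / 17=42.98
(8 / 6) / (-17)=-4 / 51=-0.08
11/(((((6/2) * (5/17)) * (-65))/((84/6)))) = -2618/975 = -2.69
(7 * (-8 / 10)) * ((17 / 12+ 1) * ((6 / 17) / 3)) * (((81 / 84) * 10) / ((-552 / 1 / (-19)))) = -1653 / 3128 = -0.53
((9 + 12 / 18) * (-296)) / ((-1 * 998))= 4292 / 1497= 2.87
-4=-4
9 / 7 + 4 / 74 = 347 / 259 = 1.34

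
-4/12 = -1/3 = -0.33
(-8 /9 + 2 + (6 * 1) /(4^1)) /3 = 47 /54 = 0.87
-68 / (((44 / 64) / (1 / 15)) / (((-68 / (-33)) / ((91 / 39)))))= -73984 / 12705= -5.82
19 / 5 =3.80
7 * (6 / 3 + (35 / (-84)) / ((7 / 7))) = 133 / 12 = 11.08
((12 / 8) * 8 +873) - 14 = 871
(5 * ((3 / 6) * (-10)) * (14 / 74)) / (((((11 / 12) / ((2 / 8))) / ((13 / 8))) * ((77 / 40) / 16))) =-78000 / 4477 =-17.42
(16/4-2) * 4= 8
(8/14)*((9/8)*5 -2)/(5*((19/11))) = 319/1330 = 0.24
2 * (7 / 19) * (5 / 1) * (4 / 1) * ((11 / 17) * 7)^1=21560 / 323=66.75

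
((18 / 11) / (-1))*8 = -144 / 11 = -13.09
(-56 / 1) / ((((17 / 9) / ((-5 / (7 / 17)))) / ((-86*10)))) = -309600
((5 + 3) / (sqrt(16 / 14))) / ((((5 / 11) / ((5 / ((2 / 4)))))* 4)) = 11* sqrt(14) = 41.16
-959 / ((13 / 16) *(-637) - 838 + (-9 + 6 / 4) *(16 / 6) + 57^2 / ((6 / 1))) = 15344 / 13345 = 1.15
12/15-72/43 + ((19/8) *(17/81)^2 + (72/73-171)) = -140691306187/823799160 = -170.78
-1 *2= -2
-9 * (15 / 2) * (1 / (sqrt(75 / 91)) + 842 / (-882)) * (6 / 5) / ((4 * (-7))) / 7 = -3789 / 9604 + 27 * sqrt(273) / 980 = 0.06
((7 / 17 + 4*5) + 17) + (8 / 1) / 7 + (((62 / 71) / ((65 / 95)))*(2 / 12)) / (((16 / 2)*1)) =101703467 / 2636088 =38.58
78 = 78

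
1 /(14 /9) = 9 /14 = 0.64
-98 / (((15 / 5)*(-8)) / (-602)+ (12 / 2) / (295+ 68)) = -1784629 / 1027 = -1737.71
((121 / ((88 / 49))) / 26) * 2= 539 / 104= 5.18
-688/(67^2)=-688/4489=-0.15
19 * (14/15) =266/15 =17.73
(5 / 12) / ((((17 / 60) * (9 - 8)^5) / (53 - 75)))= -550 / 17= -32.35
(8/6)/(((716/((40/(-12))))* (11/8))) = -80/17721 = -0.00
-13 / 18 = -0.72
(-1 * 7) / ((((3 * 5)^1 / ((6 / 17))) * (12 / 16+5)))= -56 / 1955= -0.03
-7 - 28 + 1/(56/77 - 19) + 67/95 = -655903/19095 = -34.35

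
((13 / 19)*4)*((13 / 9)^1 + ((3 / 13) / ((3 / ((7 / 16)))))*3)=2893 / 684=4.23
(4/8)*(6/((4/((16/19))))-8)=-64/19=-3.37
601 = 601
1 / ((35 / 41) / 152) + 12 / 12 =6267 / 35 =179.06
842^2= 708964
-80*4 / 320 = -1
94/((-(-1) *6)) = 47/3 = 15.67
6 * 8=48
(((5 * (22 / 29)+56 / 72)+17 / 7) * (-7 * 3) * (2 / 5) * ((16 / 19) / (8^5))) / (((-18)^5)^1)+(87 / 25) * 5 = 13913121979417 / 799604711424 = 17.40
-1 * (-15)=15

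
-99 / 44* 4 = -9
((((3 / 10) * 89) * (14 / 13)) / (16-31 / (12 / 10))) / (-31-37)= 5607 / 130390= 0.04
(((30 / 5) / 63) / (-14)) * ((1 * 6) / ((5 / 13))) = -26 / 245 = -0.11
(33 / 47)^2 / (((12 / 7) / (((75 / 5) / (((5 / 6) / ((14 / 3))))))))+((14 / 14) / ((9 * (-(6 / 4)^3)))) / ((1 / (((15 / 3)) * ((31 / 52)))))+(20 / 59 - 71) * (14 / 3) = -125858736251 / 411715629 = -305.69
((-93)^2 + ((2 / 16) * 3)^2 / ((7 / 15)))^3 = 58180456726563182103 / 89915392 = 647057811042.67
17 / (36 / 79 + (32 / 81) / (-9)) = 979047 / 23716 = 41.28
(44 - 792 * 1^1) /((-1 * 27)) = 748 /27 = 27.70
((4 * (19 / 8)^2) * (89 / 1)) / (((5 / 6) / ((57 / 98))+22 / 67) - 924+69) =-368101953 / 156408928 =-2.35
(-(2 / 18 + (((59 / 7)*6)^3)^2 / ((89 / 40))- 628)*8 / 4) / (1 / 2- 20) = 2833883730997392596 / 3675237111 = 771075075.00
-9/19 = -0.47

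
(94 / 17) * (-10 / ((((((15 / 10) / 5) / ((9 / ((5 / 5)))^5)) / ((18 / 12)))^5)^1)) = -2108825338844816979512606437500 / 17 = -124048549343812763500741600000.00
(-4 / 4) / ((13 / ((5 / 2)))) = -5 / 26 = -0.19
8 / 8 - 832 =-831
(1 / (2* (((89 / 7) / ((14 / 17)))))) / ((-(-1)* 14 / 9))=0.02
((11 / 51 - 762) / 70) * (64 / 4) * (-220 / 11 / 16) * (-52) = -4040504 / 357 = -11317.94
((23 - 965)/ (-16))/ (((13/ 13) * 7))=471/ 56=8.41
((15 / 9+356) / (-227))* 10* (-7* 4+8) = 214600 / 681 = 315.12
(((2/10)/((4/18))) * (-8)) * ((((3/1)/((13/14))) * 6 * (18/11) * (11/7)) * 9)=-209952/65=-3230.03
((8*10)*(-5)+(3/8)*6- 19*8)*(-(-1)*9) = -19791/4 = -4947.75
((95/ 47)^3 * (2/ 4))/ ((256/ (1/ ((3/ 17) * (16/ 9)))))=43726125/ 850518016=0.05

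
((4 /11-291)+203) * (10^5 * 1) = -96400000 /11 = -8763636.36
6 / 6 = 1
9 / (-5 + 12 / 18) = -27 / 13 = -2.08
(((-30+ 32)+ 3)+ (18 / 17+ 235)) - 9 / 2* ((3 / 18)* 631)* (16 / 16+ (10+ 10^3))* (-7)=227761329 / 68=3349431.31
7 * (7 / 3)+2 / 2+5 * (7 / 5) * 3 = 115 / 3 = 38.33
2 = 2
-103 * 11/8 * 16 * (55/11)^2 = -56650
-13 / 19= -0.68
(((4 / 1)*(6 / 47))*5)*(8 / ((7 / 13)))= 12480 / 329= 37.93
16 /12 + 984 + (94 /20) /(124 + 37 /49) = 180707189 /183390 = 985.37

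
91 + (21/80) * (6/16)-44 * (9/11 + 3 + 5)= -190017/640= -296.90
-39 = -39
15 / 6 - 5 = -5 / 2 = -2.50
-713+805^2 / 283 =446246 / 283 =1576.84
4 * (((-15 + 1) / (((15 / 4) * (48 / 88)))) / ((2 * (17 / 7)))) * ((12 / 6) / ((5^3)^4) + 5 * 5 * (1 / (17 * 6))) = -13159180127324 / 9525146484375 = -1.38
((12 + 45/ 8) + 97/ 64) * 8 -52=809/ 8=101.12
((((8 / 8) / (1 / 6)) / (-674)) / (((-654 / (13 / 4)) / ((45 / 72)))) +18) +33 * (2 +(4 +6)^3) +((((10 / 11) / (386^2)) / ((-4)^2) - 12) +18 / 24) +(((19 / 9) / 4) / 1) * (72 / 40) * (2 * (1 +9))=31875970117402429 / 963260331968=33091.75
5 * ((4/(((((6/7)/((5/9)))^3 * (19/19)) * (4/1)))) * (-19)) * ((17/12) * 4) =-69243125/472392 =-146.58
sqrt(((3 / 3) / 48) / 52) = sqrt(39) / 312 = 0.02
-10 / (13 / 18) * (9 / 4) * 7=-2835 / 13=-218.08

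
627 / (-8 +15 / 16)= -10032 / 113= -88.78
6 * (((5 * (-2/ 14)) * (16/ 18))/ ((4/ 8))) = -160/ 21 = -7.62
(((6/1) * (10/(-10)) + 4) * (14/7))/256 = -1/64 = -0.02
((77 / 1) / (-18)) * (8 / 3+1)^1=-847 / 54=-15.69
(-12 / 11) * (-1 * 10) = 10.91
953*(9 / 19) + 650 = 1101.42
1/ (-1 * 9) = -1/ 9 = -0.11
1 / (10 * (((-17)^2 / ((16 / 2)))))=4 / 1445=0.00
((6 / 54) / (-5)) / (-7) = 1 / 315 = 0.00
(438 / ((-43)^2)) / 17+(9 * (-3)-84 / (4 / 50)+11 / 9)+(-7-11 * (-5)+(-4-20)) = -297540836 / 282897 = -1051.76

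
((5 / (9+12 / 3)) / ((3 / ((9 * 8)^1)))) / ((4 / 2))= 60 / 13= 4.62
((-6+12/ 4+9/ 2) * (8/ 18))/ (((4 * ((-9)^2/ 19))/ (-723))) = -4579/ 162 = -28.27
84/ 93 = 28/ 31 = 0.90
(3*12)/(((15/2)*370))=12/925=0.01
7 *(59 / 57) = 413 / 57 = 7.25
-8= -8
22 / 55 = 2 / 5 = 0.40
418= 418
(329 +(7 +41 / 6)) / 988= 2057 / 5928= 0.35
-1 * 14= -14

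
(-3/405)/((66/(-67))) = 67/8910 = 0.01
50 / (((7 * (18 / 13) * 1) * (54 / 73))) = 23725 / 3402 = 6.97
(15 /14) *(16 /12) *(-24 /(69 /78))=-6240 /161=-38.76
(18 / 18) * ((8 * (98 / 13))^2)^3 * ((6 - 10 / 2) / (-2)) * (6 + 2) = -928873060356849664 / 4826809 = -192440401175.36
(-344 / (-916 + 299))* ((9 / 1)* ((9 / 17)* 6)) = 167184 / 10489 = 15.94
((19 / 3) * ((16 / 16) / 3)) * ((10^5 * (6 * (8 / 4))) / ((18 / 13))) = 49400000 / 27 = 1829629.63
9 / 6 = 3 / 2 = 1.50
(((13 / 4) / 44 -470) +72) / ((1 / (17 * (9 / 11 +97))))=-320270055 / 484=-661714.99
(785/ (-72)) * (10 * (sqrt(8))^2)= -7850/ 9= -872.22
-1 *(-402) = 402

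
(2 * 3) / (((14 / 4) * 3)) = 4 / 7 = 0.57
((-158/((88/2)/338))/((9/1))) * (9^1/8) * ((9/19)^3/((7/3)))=-29198637/4225144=-6.91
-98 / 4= -49 / 2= -24.50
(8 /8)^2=1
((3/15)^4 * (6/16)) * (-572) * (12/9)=-286/625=-0.46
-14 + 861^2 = 741307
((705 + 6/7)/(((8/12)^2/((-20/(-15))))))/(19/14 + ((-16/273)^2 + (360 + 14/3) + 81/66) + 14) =1736025291/312559697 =5.55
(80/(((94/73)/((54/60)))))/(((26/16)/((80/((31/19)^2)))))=607173120/587171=1034.07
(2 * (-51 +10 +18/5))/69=-374/345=-1.08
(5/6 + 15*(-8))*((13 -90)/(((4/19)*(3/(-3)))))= -1046045/24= -43585.21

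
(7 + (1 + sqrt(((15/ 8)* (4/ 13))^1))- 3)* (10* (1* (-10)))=-500- 50* sqrt(390)/ 13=-575.96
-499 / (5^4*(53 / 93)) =-46407 / 33125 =-1.40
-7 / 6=-1.17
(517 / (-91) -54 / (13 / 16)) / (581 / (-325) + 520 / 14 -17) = -164125 / 41758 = -3.93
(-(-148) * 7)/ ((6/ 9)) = 1554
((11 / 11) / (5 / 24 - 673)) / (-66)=0.00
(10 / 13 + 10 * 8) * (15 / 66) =2625 / 143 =18.36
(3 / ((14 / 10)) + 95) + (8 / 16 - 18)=1115 / 14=79.64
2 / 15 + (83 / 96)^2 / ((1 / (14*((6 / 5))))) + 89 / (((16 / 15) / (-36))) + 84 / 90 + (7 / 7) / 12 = -11481761 / 3840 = -2990.04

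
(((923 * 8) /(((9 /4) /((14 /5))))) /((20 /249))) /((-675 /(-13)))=111542704 /50625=2203.31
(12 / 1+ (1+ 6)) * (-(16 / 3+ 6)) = -646 / 3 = -215.33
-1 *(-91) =91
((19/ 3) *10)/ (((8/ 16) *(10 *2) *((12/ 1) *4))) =19/ 144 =0.13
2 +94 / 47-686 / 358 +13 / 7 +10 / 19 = 106352 / 23807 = 4.47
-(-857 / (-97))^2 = -78.06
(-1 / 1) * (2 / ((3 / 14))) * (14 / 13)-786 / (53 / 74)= -2289172 / 2067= -1107.49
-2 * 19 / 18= -19 / 9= -2.11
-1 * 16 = -16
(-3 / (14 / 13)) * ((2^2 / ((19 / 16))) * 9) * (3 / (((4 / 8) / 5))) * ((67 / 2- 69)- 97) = 335693.23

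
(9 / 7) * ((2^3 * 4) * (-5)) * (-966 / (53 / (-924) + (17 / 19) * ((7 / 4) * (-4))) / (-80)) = 43609104 / 110963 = 393.01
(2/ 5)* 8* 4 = 64/ 5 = 12.80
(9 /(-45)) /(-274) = 1 /1370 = 0.00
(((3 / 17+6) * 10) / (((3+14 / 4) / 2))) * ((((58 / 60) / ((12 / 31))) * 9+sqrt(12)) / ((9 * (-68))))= -0.81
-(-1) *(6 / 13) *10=60 / 13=4.62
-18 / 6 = -3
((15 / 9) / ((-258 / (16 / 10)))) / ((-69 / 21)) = 28 / 8901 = 0.00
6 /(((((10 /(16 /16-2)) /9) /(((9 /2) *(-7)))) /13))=22113 /10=2211.30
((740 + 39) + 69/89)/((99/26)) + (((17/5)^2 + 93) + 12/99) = 68168654/220275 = 309.47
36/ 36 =1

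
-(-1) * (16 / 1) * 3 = 48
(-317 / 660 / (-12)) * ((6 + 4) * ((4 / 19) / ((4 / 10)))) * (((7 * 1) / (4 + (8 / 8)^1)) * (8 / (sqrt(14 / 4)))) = 1.26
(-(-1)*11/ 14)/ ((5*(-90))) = -11/ 6300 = -0.00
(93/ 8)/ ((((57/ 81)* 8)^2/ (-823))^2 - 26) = -33476317301277/ 74867493067984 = -0.45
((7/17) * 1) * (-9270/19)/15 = -4326/323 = -13.39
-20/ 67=-0.30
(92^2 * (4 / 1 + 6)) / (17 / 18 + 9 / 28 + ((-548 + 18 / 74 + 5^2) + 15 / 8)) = -1578366720 / 9689797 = -162.89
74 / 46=37 / 23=1.61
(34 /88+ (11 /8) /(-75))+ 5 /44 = 289 /600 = 0.48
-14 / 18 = -7 / 9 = -0.78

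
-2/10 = -1/5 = -0.20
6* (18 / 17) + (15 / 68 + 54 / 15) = 3459 / 340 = 10.17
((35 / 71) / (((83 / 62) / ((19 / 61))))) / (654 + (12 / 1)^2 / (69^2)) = 1557905 / 8883656249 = 0.00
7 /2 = 3.50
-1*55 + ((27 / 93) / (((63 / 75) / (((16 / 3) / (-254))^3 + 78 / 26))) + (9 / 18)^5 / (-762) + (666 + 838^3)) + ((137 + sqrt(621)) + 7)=3*sqrt(69) + 150669724436672095093 / 256031487936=588481252.96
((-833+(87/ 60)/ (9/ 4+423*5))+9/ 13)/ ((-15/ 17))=7788932891/ 8257275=943.28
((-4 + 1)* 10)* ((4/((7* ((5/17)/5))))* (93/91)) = -189720/637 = -297.83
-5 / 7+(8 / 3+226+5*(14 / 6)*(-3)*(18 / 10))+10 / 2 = 3569 / 21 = 169.95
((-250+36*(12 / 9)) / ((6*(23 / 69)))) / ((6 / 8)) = -404 / 3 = -134.67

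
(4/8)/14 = 1/28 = 0.04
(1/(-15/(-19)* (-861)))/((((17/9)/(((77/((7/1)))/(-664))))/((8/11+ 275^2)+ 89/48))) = 758695897/777517440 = 0.98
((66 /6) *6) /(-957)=-2 /29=-0.07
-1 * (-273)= 273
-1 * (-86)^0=-1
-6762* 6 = -40572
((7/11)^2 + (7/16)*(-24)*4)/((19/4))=-8.76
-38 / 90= -19 / 45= -0.42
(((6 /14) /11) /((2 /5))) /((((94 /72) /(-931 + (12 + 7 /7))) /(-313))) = 77580180 /3619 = 21436.91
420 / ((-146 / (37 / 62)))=-3885 / 2263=-1.72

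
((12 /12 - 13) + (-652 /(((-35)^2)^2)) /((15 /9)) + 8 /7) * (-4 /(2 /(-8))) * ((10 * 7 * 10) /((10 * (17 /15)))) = -7820587776 /728875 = -10729.67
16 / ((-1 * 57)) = -16 / 57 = -0.28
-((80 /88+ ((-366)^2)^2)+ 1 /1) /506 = -197386309317 /5566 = -35462865.49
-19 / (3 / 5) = -31.67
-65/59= -1.10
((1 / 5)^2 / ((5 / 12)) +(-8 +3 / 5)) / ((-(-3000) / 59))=-53867 / 375000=-0.14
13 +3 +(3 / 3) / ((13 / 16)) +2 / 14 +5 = 2036 / 91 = 22.37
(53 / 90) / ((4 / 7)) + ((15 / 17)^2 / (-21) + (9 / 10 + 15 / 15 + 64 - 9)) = 8432533 / 145656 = 57.89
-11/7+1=-4/7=-0.57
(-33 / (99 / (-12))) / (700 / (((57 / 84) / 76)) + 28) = 0.00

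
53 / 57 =0.93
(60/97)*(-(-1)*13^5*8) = 178220640/97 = 1837326.19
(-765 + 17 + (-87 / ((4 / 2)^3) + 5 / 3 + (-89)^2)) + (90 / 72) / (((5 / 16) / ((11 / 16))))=171997 / 24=7166.54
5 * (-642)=-3210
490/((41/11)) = 5390/41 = 131.46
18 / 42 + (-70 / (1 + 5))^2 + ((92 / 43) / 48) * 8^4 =864478 / 2709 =319.11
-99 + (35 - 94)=-158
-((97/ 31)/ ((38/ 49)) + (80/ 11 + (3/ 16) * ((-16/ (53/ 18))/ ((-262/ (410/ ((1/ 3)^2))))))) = -25.66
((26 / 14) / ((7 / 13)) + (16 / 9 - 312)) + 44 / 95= -12832861 / 41895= -306.31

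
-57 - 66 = -123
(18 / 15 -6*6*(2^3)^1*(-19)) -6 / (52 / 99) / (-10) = 1423329 / 260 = 5474.34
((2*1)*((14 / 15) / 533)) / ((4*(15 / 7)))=49 / 119925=0.00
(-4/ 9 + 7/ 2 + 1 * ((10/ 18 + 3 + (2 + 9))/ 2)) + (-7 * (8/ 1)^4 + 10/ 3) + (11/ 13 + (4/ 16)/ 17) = -75999617/ 2652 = -28657.47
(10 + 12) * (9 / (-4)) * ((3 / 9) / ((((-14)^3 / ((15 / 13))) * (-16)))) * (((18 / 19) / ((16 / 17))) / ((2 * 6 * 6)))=-8415 / 1388068864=-0.00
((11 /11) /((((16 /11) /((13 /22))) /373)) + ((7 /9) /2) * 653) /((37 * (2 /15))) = 583885 /7104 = 82.19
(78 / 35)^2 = 6084 / 1225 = 4.97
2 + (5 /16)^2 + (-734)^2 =137922073 /256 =538758.10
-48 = -48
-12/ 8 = -3/ 2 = -1.50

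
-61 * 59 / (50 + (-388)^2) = -3599 / 150594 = -0.02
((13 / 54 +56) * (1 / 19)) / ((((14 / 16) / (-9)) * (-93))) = 12148 / 37107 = 0.33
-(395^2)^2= -24343800625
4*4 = 16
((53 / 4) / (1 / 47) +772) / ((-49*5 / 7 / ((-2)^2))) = -797 / 5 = -159.40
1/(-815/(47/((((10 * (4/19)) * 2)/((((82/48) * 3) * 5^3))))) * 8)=-183065/166912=-1.10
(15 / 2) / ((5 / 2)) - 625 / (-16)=42.06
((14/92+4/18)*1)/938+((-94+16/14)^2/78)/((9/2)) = 24.57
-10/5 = -2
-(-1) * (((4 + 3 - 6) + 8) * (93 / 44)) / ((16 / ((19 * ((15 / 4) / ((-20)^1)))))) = -47709 / 11264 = -4.24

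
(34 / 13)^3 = 39304 / 2197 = 17.89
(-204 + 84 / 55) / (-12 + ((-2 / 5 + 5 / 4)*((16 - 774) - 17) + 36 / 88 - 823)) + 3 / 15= 110251 / 328535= 0.34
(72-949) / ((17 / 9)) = -7893 / 17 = -464.29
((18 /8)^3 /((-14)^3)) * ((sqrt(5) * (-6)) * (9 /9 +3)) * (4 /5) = 2187 * sqrt(5) /27440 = 0.18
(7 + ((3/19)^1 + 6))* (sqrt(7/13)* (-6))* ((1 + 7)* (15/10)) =-18000* sqrt(91)/247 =-695.18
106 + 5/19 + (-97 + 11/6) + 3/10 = 3248/285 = 11.40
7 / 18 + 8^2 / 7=1201 / 126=9.53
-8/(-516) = 2/129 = 0.02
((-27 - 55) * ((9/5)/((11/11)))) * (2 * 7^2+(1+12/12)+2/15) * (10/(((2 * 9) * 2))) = -61582/15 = -4105.47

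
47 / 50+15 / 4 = 469 / 100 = 4.69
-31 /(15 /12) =-124 /5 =-24.80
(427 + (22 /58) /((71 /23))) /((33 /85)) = 74752910 /67947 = 1100.16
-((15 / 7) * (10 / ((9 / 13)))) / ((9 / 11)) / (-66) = 325 / 567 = 0.57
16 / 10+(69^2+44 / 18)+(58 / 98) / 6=21014281 / 4410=4765.14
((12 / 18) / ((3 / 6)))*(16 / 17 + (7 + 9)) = 384 / 17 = 22.59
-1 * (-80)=80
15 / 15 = 1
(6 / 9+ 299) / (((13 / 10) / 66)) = 197780 / 13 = 15213.85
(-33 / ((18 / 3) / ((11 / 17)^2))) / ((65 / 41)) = -54571 / 37570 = -1.45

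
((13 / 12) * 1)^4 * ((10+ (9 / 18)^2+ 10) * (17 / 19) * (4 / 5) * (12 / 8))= 1456611 / 48640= 29.95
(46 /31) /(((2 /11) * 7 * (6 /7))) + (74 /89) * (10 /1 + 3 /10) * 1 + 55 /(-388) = 157081439 /16057380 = 9.78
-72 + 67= -5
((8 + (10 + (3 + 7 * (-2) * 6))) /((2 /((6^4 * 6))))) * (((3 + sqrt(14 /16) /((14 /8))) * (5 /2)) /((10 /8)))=-1469664 - 69984 * sqrt(14)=-1731520.15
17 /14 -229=-3189 /14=-227.79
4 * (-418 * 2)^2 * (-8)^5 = -91605696512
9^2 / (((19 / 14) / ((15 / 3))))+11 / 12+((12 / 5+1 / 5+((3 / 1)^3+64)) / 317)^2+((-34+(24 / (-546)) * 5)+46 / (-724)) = 2501446379079437 / 9434379618300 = 265.14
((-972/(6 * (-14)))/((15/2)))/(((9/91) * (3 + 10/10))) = 39/10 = 3.90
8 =8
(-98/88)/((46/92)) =-49/22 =-2.23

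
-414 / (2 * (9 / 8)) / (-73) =184 / 73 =2.52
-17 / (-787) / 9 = 17 / 7083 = 0.00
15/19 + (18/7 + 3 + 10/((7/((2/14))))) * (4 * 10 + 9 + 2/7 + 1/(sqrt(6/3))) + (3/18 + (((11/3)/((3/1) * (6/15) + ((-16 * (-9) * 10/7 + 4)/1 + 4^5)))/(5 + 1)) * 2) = 283 * sqrt(2)/98 + 362021497643/1267549983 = 289.69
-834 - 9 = -843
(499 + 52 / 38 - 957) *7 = -60732 / 19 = -3196.42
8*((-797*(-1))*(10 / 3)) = 63760 / 3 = 21253.33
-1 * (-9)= 9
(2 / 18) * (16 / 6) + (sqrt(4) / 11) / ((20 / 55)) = 43 / 54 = 0.80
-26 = -26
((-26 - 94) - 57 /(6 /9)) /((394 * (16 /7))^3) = -140973 /501047164928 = -0.00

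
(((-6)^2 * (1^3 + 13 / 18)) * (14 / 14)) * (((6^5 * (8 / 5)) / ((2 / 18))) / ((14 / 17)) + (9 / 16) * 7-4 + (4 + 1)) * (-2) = -2360506067 / 140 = -16860757.62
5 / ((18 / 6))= 5 / 3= 1.67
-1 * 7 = -7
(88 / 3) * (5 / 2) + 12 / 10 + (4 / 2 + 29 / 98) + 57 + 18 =223189 / 1470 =151.83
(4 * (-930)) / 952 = -465 / 119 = -3.91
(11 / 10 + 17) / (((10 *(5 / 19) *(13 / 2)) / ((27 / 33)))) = 30951 / 35750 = 0.87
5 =5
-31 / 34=-0.91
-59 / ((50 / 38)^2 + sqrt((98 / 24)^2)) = -255588 / 25189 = -10.15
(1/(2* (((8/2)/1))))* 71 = 71/8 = 8.88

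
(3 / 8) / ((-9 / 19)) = -19 / 24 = -0.79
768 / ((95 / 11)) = 8448 / 95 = 88.93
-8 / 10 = -4 / 5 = -0.80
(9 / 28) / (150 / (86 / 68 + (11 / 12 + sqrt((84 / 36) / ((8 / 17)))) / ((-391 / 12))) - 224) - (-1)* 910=61908389815003 / 68031433456 - 263925* sqrt(714) / 34015716728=910.00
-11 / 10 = -1.10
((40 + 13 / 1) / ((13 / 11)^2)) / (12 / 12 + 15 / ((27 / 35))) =1.86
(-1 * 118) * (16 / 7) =-1888 / 7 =-269.71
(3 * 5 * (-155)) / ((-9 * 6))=775 / 18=43.06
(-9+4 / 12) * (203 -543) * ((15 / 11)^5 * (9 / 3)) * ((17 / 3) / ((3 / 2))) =157464.10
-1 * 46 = -46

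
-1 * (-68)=68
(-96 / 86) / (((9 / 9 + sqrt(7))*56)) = 1 / 301 -sqrt(7) / 301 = -0.01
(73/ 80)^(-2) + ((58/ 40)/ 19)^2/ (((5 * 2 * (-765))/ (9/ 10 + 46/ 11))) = 1.20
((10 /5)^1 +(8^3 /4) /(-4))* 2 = -60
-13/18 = -0.72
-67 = -67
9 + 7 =16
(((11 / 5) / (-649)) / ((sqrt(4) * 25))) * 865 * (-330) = 5709 / 295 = 19.35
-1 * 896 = -896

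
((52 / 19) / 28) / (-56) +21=156395 / 7448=21.00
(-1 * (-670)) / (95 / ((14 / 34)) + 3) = 2345 / 818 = 2.87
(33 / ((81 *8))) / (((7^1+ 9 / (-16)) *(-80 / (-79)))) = 869 / 111240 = 0.01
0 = 0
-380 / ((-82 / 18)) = 3420 / 41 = 83.41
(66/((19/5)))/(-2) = -165/19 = -8.68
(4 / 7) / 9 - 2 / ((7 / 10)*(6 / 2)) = -0.89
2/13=0.15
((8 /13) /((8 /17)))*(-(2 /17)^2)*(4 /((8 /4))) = -0.04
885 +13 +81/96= 28763/32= 898.84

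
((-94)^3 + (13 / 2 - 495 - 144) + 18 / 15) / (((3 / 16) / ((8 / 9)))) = -531977792 / 135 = -3940576.24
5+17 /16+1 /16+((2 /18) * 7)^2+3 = 6305 /648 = 9.73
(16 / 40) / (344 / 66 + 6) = 33 / 925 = 0.04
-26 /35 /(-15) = 26 /525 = 0.05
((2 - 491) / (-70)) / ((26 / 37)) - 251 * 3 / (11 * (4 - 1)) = -257797 / 20020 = -12.88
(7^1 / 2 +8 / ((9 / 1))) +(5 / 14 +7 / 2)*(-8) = -3335 / 126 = -26.47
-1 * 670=-670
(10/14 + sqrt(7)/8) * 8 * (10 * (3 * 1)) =30 * sqrt(7) + 1200/7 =250.80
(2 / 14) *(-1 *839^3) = -590589719 / 7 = -84369959.86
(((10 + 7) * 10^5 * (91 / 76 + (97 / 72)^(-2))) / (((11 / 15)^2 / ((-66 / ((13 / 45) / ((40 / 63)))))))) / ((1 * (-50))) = 2869215885000000 / 178949771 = 16033638.20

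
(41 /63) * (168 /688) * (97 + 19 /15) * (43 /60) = 30217 /2700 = 11.19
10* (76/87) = 760/87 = 8.74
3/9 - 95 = -284/3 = -94.67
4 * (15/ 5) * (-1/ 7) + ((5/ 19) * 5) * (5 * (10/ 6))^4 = 68340907/ 10773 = 6343.72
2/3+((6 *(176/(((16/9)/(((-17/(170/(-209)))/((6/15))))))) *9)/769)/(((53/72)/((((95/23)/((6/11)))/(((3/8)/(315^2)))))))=988718318.03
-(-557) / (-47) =-557 / 47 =-11.85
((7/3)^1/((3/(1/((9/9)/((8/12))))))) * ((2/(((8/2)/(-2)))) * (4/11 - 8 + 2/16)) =4627/1188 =3.89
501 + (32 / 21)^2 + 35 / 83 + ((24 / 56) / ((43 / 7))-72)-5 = 671774066 / 1573929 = 426.81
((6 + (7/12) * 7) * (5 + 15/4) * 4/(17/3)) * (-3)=-12705/68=-186.84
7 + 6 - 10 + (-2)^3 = -5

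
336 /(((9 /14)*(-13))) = -1568 /39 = -40.21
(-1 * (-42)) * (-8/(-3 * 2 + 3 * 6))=-28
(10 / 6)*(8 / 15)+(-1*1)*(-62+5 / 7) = 3917 / 63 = 62.17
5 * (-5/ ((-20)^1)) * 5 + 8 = 57/ 4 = 14.25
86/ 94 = 43/ 47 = 0.91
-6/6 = -1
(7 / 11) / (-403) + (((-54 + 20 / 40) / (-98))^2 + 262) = 44668594041 / 170298128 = 262.30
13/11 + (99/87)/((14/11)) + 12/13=174115/58058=3.00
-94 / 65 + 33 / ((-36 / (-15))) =3199 / 260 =12.30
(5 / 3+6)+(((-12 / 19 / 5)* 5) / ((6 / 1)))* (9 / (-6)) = 7.82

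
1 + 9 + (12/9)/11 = 10.12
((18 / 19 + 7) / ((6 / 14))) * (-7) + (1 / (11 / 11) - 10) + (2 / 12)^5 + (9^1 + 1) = -19030445 / 147744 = -128.81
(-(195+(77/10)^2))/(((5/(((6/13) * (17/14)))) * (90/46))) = -9942739/682500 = -14.57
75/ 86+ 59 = 5149/ 86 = 59.87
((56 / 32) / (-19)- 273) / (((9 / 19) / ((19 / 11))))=-394345 / 396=-995.82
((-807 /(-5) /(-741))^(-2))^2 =2326311300625 /5236114321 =444.28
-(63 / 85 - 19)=1552 / 85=18.26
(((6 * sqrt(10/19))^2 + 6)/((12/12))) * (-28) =-13272/19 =-698.53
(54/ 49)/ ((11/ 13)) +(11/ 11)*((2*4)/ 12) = 3184/ 1617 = 1.97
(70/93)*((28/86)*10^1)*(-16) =-156800/3999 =-39.21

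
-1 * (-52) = 52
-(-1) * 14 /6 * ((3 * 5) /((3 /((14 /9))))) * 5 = 2450 /27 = 90.74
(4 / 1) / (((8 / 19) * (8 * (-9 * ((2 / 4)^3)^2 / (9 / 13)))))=-76 / 13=-5.85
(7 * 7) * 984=48216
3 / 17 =0.18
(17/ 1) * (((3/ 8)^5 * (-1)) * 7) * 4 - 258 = -2142453/ 8192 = -261.53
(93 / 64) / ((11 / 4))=93 / 176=0.53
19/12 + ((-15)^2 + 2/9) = 8165/36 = 226.81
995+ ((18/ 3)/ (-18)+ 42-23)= 3041/ 3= 1013.67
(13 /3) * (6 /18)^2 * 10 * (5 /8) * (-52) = -4225 /27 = -156.48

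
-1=-1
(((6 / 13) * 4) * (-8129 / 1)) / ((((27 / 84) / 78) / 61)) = -222149312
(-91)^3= -753571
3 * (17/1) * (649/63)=11033/21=525.38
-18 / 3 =-6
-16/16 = -1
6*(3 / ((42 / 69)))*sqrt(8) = 414*sqrt(2) / 7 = 83.64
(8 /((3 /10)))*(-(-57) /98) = 760 /49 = 15.51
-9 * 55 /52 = -495 /52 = -9.52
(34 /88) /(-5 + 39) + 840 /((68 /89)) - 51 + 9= 1581905 /1496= 1057.42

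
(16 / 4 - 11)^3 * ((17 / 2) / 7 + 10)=-7693 / 2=-3846.50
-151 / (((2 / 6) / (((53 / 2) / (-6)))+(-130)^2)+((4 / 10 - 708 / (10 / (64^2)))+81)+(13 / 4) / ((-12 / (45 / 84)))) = 17926720 / 32412414473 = 0.00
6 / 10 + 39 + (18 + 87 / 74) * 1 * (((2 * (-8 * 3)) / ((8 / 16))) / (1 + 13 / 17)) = -185658 / 185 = -1003.56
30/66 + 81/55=106/55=1.93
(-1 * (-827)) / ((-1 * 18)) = -827 / 18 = -45.94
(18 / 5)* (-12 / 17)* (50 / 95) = -432 / 323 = -1.34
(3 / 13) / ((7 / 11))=33 / 91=0.36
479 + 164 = 643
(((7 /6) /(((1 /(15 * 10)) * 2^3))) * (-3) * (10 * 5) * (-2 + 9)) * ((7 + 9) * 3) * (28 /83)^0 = -1102500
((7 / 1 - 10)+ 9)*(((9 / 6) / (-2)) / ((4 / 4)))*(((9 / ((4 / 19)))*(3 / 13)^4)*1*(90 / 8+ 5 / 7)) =-41760765 / 6397664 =-6.53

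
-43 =-43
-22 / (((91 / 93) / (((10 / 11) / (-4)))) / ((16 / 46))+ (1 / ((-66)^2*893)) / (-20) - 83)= 53058345120 / 230027116339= 0.23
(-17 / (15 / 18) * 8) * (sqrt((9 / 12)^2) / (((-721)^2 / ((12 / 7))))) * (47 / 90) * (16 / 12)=-25568 / 90972175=-0.00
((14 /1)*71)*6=5964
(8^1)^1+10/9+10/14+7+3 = 1249/63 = 19.83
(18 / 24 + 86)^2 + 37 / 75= 9031267 / 1200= 7526.06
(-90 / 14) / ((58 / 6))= -135 / 203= -0.67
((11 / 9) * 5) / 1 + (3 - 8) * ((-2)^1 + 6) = -13.89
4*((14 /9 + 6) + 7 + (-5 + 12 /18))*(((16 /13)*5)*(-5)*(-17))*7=17516800 /117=149716.24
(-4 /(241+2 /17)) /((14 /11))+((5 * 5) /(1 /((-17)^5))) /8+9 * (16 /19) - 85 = -19351817244047 /4361336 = -4437130.56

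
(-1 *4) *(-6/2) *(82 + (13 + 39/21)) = 1162.29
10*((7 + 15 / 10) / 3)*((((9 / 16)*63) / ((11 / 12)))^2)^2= 237200131492695 / 3748096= 63285500.56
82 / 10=8.20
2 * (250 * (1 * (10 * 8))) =40000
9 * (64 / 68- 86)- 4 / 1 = -13082 / 17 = -769.53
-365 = -365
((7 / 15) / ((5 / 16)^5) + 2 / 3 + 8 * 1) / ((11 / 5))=2582094 / 34375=75.12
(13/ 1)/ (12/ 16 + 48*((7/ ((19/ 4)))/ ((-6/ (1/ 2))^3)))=8892/ 485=18.33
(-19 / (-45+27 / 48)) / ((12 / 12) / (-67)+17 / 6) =40736 / 268521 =0.15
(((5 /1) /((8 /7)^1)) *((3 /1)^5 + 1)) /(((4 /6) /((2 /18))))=2135 /12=177.92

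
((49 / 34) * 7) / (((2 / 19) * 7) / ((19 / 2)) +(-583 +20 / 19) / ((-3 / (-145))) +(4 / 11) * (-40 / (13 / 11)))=-689871 / 1924296266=-0.00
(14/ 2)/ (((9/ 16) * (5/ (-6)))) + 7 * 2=-14/ 15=-0.93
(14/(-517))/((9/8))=-112/4653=-0.02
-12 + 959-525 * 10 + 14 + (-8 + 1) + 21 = -4275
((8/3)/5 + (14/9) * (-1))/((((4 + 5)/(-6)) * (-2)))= -46/135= -0.34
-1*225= -225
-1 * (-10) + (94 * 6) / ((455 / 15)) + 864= 81226 / 91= 892.59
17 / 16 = 1.06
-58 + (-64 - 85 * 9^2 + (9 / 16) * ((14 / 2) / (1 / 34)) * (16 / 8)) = -26957 / 4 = -6739.25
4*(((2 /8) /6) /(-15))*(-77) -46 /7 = -5.72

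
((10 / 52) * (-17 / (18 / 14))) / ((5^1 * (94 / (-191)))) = 22729 / 21996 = 1.03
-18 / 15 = -6 / 5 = -1.20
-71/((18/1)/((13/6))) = -8.55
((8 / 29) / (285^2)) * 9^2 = 72 / 261725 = 0.00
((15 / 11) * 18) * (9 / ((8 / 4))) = 1215 / 11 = 110.45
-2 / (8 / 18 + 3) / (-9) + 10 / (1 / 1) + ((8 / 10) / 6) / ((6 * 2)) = 28111 / 2790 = 10.08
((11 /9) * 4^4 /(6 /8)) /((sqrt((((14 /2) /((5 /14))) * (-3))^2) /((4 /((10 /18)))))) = 51.08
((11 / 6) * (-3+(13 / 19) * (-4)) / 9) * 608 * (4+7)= -211024 / 27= -7815.70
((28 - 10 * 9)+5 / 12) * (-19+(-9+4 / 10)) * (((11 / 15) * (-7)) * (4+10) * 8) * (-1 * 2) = 146582128 / 75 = 1954428.37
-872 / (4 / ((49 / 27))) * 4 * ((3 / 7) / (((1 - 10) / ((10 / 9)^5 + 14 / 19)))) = 183.15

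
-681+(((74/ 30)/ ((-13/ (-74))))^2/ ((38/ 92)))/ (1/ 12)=1215380671/ 240825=5046.74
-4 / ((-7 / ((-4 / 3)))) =-16 / 21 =-0.76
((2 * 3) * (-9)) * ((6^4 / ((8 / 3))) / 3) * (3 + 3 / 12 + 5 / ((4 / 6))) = -94041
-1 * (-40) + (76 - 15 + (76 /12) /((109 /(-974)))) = 14521 /327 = 44.41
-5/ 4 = -1.25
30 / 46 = 15 / 23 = 0.65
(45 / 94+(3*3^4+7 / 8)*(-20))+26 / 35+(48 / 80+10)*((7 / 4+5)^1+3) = -31405869 / 6580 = -4772.93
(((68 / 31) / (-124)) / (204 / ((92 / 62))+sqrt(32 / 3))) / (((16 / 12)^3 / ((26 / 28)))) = -20997873 / 416331741952+3156543* sqrt(6) / 6453142000256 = -0.00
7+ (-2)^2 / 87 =613 / 87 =7.05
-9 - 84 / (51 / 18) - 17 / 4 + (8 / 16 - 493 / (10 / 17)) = -299369 / 340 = -880.50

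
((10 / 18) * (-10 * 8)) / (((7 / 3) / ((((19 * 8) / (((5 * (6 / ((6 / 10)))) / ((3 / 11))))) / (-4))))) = 3.95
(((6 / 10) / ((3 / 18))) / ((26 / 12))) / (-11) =-108 / 715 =-0.15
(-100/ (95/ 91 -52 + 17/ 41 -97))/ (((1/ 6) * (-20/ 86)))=-9625980/ 550477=-17.49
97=97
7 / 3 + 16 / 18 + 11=128 / 9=14.22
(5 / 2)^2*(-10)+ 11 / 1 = -103 / 2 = -51.50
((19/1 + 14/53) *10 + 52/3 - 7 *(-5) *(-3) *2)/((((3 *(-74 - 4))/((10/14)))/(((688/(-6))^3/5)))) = -81415168/3515967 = -23.16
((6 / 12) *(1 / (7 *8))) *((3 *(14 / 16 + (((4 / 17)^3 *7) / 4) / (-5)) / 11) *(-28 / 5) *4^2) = -0.19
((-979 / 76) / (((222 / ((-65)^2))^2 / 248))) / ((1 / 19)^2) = -417710565.07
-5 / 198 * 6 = -5 / 33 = -0.15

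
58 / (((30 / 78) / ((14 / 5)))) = 10556 / 25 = 422.24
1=1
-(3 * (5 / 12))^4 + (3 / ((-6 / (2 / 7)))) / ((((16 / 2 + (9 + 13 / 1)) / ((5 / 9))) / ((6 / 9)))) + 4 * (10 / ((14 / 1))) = 60089 / 145152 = 0.41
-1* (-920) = 920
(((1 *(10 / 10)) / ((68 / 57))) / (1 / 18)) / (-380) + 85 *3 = 173373 / 680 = 254.96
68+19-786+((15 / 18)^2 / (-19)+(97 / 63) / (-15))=-50212177 / 71820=-699.14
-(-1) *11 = 11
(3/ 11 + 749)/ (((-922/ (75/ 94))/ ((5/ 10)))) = -0.32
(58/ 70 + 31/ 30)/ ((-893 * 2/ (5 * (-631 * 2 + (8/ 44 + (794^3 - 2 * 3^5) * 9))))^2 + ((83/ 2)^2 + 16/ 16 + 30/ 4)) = 2400540753128093018075110/ 2231443838312158238583620211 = 0.00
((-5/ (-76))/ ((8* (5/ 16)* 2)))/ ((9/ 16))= 4/ 171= 0.02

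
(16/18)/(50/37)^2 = 2738/5625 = 0.49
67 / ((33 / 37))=2479 / 33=75.12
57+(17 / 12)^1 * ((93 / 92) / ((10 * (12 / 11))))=2522917 / 44160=57.13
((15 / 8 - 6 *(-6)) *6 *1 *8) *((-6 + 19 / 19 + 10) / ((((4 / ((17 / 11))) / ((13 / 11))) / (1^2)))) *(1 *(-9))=-9040005 / 242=-37355.39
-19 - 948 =-967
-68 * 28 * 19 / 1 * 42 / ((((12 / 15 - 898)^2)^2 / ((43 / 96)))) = -425350625 / 404983264646416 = -0.00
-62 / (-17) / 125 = 62 / 2125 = 0.03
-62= -62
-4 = -4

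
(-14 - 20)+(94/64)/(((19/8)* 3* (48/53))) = -369605/10944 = -33.77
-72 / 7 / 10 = -36 / 35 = -1.03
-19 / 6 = -3.17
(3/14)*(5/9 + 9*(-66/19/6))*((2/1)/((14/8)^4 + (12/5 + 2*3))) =-1018880/9080043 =-0.11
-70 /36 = -35 /18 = -1.94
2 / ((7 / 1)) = 2 / 7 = 0.29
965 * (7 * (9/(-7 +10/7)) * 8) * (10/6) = -1891400/13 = -145492.31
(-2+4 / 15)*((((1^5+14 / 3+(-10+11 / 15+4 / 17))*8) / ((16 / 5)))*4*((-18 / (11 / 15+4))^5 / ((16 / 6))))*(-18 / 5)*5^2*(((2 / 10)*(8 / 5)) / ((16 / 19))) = 18245438789292000 / 30671898967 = 594858.47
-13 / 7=-1.86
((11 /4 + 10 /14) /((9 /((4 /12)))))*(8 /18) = 97 /1701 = 0.06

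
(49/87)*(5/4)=245/348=0.70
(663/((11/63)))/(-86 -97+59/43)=-1796067/85910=-20.91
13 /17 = 0.76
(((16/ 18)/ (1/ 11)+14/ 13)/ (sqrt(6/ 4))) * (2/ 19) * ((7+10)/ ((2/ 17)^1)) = 367030 * sqrt(6)/ 6669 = 134.81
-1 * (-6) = 6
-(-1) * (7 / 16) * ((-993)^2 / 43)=6902343 / 688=10032.48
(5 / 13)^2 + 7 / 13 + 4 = 792 / 169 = 4.69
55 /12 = 4.58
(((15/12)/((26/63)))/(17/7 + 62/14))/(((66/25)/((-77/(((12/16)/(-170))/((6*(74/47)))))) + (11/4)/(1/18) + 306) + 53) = 404525625/374114118664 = 0.00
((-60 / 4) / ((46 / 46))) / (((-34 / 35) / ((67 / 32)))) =35175 / 1088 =32.33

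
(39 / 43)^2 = 1521 / 1849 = 0.82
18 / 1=18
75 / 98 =0.77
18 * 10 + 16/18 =1628/9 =180.89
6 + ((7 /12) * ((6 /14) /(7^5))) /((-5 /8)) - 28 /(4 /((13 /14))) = -84039 /168070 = -0.50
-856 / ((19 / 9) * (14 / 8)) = -30816 / 133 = -231.70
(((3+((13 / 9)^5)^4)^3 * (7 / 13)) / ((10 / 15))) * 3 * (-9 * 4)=-96655635492671743576521862085423411491551488841245424945438230055296 / 288409060480093897967547380044751426129743001950519313373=-335133838485.43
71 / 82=0.87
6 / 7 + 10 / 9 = 1.97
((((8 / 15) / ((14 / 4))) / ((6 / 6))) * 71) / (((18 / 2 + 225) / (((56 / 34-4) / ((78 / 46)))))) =-104512 / 1628991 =-0.06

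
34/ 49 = 0.69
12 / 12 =1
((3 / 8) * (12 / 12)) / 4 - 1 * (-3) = 99 / 32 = 3.09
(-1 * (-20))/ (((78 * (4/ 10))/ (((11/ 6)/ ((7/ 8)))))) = 1100/ 819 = 1.34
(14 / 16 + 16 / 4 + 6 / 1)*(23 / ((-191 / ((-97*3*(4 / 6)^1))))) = 194097 / 764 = 254.05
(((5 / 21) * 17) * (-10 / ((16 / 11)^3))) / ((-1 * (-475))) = -22627 / 817152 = -0.03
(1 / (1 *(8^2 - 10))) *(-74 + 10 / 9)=-328 / 243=-1.35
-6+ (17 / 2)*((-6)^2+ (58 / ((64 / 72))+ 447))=37233 / 8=4654.12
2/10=0.20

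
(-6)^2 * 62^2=138384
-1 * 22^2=-484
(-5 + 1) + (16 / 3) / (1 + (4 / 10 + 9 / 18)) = -1.19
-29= -29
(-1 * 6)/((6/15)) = -15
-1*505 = -505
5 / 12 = 0.42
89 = 89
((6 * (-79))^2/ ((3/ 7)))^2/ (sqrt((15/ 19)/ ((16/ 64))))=45805295256 * sqrt(285)/ 5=154656476869.80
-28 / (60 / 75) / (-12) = 35 / 12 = 2.92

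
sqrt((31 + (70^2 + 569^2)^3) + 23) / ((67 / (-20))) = -20 * sqrt(35501321291068835) / 67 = -56244162.13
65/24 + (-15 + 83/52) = -3337/312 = -10.70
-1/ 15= -0.07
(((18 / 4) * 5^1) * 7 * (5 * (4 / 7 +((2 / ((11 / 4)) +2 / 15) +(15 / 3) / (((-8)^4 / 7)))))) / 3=34076045 / 90112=378.15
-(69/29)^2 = -4761/841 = -5.66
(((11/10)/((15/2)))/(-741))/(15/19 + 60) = -1/307125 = -0.00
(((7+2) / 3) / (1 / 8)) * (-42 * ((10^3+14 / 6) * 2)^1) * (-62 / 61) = 125283648 / 61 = 2053830.30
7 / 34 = 0.21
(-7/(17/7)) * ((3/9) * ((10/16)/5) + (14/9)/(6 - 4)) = -2891/1224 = -2.36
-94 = -94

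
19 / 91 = 0.21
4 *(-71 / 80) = -71 / 20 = -3.55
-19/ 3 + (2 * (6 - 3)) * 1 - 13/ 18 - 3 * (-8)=413/ 18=22.94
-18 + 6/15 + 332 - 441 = -633/5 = -126.60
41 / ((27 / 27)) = 41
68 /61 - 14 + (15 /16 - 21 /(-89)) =-1017333 /86864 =-11.71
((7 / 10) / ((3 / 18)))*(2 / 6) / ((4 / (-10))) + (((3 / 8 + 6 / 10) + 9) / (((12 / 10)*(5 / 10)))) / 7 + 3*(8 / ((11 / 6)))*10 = 11421 / 88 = 129.78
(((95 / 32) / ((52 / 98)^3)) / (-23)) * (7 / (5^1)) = -15647317 / 12935936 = -1.21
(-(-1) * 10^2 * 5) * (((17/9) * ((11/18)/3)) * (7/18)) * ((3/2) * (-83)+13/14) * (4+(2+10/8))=-586361875/8748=-67028.11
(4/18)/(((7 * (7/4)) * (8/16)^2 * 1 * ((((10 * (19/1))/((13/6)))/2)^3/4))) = 35152/10208764125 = 0.00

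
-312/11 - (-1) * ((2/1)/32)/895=-4467829/157520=-28.36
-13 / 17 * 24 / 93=-104 / 527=-0.20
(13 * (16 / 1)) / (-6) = -104 / 3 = -34.67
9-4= 5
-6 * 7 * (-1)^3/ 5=42/ 5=8.40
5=5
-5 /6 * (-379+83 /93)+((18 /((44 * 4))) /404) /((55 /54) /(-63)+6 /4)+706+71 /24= 25637634474011 /25035576192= 1024.05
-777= -777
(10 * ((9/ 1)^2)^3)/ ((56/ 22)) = 2087803.93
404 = 404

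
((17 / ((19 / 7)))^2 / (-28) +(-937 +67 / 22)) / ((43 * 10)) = -2.18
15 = 15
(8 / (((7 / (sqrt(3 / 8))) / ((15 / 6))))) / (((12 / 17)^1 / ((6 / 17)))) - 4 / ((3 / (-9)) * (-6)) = -2+5 * sqrt(6) / 14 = -1.13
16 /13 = 1.23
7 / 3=2.33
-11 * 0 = 0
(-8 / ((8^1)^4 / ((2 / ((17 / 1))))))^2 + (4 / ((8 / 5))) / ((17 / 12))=33423361 / 18939904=1.76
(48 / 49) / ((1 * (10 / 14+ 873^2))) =12 / 9336089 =0.00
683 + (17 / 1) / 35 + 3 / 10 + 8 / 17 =162853 / 238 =684.26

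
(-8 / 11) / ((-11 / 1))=8 / 121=0.07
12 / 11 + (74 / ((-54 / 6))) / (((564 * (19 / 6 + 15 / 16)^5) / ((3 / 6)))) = 167343074113476 / 153398698151369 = 1.09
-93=-93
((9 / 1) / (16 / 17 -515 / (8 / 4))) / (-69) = 102 / 200629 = 0.00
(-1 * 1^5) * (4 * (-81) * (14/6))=756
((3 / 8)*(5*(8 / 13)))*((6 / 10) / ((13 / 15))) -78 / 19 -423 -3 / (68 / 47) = -93535911 / 218348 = -428.38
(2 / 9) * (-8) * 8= -128 / 9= -14.22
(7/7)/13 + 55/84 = 799/1092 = 0.73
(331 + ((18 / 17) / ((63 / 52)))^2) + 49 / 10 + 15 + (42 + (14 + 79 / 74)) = 1070788274 / 2619785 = 408.73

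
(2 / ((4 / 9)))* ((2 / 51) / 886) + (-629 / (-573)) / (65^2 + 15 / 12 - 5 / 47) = 3146882909 / 6857082364890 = 0.00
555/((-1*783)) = -185/261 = -0.71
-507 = -507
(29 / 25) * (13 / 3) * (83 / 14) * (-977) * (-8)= 122285228 / 525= 232924.24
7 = 7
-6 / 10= -3 / 5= -0.60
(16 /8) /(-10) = -1 /5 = -0.20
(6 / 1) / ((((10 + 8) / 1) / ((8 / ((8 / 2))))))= 0.67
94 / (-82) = -47 / 41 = -1.15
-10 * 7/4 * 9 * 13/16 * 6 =-12285/16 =-767.81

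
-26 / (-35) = 26 / 35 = 0.74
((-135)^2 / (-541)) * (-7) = 127575 / 541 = 235.81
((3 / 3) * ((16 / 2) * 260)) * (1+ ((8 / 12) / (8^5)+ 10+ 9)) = 63897665 / 1536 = 41600.04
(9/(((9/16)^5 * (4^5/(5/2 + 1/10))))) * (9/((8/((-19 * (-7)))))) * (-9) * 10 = -5464.49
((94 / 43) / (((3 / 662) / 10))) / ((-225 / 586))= -72931216 / 5805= -12563.52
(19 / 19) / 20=0.05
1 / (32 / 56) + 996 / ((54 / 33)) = 7325 / 12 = 610.42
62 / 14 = 31 / 7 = 4.43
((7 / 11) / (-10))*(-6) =21 / 55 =0.38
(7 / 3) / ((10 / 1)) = 7 / 30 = 0.23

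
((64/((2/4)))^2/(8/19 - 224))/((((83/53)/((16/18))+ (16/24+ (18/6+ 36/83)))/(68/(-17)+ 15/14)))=28072517632/766825773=36.61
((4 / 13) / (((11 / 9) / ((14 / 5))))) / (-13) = -504 / 9295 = -0.05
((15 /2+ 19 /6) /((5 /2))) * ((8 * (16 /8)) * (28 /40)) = 3584 /75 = 47.79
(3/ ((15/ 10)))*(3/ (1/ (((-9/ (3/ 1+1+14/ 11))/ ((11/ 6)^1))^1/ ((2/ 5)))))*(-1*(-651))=-9091.55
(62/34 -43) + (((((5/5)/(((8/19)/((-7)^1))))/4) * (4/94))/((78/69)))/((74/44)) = -253770433/6149104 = -41.27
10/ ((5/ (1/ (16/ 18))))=9/ 4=2.25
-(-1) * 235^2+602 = 55827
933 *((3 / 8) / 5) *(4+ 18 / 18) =2799 / 8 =349.88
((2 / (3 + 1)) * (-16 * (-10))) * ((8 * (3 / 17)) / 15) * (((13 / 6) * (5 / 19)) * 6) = 8320 / 323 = 25.76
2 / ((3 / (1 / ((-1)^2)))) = 2 / 3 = 0.67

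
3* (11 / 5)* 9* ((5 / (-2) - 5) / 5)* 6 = -2673 / 5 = -534.60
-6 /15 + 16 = 78 /5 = 15.60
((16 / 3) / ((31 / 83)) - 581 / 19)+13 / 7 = -178636 / 12369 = -14.44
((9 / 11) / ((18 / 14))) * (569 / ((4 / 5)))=19915 / 44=452.61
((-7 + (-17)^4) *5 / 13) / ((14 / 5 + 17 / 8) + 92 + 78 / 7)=116919600 / 393367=297.23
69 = 69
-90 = -90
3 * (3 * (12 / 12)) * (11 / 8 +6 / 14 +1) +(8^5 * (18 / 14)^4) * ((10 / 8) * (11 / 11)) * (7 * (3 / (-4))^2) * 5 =6046686837 / 2744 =2203603.07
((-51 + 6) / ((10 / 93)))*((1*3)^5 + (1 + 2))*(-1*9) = 926559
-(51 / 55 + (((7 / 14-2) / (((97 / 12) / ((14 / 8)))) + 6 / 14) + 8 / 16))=-57179 / 37345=-1.53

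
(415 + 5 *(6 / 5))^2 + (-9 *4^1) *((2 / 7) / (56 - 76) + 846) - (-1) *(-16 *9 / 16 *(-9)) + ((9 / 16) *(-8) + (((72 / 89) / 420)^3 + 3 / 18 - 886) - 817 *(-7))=13755208952678498 / 90676637625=151695.18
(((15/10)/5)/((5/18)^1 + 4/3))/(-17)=-27/2465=-0.01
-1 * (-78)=78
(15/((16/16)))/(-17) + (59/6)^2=58637/612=95.81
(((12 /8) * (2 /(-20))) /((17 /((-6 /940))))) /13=9 /2077400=0.00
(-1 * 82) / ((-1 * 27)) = 82 / 27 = 3.04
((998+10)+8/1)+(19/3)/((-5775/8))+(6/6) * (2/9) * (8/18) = 1016.09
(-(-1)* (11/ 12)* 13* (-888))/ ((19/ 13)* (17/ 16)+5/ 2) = -2201056/ 843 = -2610.98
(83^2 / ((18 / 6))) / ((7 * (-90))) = -6889 / 1890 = -3.64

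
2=2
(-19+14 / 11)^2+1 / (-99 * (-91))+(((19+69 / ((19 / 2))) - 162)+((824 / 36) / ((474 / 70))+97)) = 124456974580 / 446242797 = 278.90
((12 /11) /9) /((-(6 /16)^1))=-32 /99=-0.32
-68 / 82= -34 / 41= -0.83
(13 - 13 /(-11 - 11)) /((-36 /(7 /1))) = -2093 /792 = -2.64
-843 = -843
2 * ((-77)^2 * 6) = 71148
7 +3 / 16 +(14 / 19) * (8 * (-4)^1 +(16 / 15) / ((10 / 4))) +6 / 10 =-352877 / 22800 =-15.48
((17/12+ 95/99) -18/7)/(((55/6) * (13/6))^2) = -0.00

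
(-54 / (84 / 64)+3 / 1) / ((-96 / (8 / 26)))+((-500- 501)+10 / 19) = -13836861 / 13832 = -1000.35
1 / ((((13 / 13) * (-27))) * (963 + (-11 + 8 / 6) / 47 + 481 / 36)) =-188 / 4954965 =-0.00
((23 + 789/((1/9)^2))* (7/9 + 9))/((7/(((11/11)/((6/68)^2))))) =6503674496/567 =11470325.39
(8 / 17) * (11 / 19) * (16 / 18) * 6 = 1408 / 969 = 1.45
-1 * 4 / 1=-4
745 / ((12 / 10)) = 3725 / 6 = 620.83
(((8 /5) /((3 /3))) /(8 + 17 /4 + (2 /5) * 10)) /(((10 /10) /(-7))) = -224 /325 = -0.69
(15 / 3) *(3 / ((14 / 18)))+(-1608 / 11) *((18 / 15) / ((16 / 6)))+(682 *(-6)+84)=-1560981 / 385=-4054.50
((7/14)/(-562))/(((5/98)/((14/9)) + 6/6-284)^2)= -470596/42353249930441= -0.00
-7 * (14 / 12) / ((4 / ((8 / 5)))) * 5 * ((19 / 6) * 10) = -4655 / 9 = -517.22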